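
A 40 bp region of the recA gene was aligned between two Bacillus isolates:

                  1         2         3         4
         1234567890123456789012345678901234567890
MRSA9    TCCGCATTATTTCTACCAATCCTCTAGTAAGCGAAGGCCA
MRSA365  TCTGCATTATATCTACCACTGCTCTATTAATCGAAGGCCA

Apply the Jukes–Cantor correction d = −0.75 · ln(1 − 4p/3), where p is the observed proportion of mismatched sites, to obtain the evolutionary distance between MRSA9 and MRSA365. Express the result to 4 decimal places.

Mismatches occur at site 3 (C↔T), site 11 (T↔A), site 19 (A↔C), site 21 (C↔G), site 27 (G↔T), site 31 (G↔T).
p = 6/40 = 0.150000.
d = −0.75 · ln(1 − (4/3)·0.150000) = −0.75 · ln(0.800000) = −0.75 · (-0.223144) = 0.1674.

0.1674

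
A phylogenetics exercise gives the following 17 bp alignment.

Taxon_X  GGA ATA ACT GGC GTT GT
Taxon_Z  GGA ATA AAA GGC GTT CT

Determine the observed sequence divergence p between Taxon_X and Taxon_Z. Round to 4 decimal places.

Mismatches occur at site 8 (C→A), site 9 (T→A), site 16 (G→C).
There are 3 differences over 17 sites, so p = 3/17 = 0.1765.

0.1765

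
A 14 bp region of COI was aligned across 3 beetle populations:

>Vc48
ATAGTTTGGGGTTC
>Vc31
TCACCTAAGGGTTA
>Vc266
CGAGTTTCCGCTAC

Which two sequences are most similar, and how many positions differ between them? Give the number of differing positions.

6

Pairwise Hamming distances:
  Vc48 vs Vc31: 7
  Vc48 vs Vc266: 6
  Vc31 vs Vc266: 10
The smallest is 6, between Vc48 and Vc266.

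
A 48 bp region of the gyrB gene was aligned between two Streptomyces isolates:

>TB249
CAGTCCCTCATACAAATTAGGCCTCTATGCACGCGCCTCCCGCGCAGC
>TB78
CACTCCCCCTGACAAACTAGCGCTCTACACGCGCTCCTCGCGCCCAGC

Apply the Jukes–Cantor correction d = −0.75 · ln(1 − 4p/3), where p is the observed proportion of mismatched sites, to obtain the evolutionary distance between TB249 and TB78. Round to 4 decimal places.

Differing sites — 3:G/C; 8:T/C; 10:A/T; 11:T/G; 17:T/C; 21:G/C; 22:C/G; 28:T/C; 29:G/A; 31:A/G; 35:G/T; 40:C/G; 44:G/C.
p = 13/48 = 0.270833.
d = −0.75 · ln(1 − (4/3)·0.270833) = −0.75 · ln(0.638889) = −0.75 · (-0.448025) = 0.3360.

0.3360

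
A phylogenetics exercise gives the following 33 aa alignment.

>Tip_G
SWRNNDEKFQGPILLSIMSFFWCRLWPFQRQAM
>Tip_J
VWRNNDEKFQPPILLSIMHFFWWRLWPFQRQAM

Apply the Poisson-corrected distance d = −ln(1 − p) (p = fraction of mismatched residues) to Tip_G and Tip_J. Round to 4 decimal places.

Mismatches occur at site 1 (S→V), site 11 (G→P), site 19 (S→H), site 23 (C→W).
p = 4/33 = 0.121212.
d = −ln(1 − 0.121212) = −ln(0.878788) = 0.1292.

0.1292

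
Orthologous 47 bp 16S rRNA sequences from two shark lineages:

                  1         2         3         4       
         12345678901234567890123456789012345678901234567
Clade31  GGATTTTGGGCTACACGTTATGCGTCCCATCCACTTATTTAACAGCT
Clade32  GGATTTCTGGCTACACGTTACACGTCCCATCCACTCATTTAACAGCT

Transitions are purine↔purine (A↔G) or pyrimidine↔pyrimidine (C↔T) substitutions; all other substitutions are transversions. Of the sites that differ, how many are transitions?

4

Mismatches occur at site 7 (T/C, transition), site 8 (G/T, transversion), site 21 (T/C, transition), site 22 (G/A, transition), site 36 (T/C, transition).
Of the 5 differences, 4 transitions and 1 transversion, so the answer is 4.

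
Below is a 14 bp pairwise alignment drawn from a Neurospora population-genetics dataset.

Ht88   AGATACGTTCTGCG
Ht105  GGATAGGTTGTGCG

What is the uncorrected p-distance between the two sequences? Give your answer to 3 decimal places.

0.214

The sequences differ at positions 1 (A/G), 6 (C/G), 10 (C/G).
There are 3 differences over 14 sites, so p = 3/14 = 0.214.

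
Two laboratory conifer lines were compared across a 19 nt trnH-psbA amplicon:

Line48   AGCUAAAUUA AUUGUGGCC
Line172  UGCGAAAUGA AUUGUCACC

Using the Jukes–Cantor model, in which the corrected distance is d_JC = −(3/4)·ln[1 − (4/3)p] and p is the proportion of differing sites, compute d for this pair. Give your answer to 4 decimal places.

0.3241

The sequences differ at positions 1 (A/U), 4 (U/G), 9 (U/G), 16 (G/C), 17 (G/A).
p = 5/19 = 0.263158.
d = −0.75 · ln(1 − (4/3)·0.263158) = −0.75 · ln(0.649123) = −0.75 · (-0.432133) = 0.3241.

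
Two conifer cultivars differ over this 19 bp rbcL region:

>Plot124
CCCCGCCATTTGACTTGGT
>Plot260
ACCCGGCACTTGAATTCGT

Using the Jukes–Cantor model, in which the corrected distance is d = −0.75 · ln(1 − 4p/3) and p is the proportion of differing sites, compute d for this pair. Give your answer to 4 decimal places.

0.3241

Mismatches occur at site 1 (C↔A), site 6 (C↔G), site 9 (T↔C), site 14 (C↔A), site 17 (G↔C).
p = 5/19 = 0.263158.
d = −0.75 · ln(1 − (4/3)·0.263158) = −0.75 · ln(0.649123) = −0.75 · (-0.432133) = 0.3241.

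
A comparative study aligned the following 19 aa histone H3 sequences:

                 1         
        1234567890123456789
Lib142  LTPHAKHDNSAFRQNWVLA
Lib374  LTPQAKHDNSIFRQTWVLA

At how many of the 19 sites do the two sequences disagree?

Mismatches occur at site 4 (H/Q), site 11 (A/I), site 15 (N/T).
That gives 3 mismatches out of 19 aligned sites, so the Hamming distance is 3.

3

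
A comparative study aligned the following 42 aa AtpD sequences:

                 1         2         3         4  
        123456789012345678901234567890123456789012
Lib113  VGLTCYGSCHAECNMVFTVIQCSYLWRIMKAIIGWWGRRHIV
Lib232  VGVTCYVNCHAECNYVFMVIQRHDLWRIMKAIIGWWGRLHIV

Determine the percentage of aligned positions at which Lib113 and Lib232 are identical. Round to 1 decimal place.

78.6%

Mismatches occur at site 3 (L→V), site 7 (G→V), site 8 (S→N), site 15 (M→Y), site 18 (T→M), site 22 (C→R), site 23 (S→H), site 24 (Y→D), site 39 (R→L).
33 of the 42 sites match, so the percent identity is 33/42 × 100 = 78.6%.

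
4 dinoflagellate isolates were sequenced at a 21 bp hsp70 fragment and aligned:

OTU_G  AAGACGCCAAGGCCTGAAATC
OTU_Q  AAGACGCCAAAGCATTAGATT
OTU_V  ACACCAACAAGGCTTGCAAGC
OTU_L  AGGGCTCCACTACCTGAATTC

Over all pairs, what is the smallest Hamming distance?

Pairwise Hamming distances:
  OTU_G vs OTU_Q: 5
  OTU_G vs OTU_V: 8
  OTU_G vs OTU_L: 7
  OTU_Q vs OTU_V: 12
  OTU_Q vs OTU_L: 11
  OTU_V vs OTU_L: 12
The smallest is 5, between OTU_G and OTU_Q.

5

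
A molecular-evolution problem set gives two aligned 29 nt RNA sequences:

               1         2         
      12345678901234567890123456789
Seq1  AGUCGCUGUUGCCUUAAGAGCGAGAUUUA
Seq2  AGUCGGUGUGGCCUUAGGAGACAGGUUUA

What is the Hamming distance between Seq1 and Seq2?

6

The sequences differ at positions 6 (C/G), 10 (U/G), 17 (A/G), 21 (C/A), 22 (G/C), 25 (A/G).
That gives 6 mismatches out of 29 aligned sites, so the Hamming distance is 6.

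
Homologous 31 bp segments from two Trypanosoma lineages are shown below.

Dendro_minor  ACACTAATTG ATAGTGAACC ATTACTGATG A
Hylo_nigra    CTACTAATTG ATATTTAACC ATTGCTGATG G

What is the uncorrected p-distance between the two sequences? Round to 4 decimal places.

0.1935

Mismatches occur at site 1 (A↔C), site 2 (C↔T), site 14 (G↔T), site 16 (G↔T), site 24 (A↔G), site 31 (A↔G).
There are 6 differences over 31 sites, so p = 6/31 = 0.1935.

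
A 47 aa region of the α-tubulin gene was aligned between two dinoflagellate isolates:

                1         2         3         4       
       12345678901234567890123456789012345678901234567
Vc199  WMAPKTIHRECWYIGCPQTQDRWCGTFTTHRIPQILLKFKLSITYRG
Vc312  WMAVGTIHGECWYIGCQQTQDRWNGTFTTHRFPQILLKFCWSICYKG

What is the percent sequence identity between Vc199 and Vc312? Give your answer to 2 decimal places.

78.72%

The sequences differ at positions 4 (P/V), 5 (K/G), 9 (R/G), 17 (P/Q), 24 (C/N), 32 (I/F), 40 (K/C), 41 (L/W), 44 (T/C), 46 (R/K).
37 of the 47 sites match, so the percent identity is 37/47 × 100 = 78.72%.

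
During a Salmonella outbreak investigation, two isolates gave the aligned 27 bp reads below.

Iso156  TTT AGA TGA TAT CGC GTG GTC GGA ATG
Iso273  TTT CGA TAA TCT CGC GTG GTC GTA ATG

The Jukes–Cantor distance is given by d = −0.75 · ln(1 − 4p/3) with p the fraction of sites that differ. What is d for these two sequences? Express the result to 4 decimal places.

Mismatches occur at site 4 (A/C), site 8 (G/A), site 11 (A/C), site 23 (G/T).
p = 4/27 = 0.148148.
d = −0.75 · ln(1 − (4/3)·0.148148) = −0.75 · ln(0.802469) = −0.75 · (-0.220062) = 0.1650.

0.1650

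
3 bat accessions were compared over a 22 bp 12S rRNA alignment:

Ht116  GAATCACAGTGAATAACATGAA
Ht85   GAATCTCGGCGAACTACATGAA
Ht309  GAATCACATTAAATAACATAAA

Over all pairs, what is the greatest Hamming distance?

Pairwise Hamming distances:
  Ht116 vs Ht85: 5
  Ht116 vs Ht309: 3
  Ht85 vs Ht309: 8
The largest is 8, between Ht85 and Ht309.

8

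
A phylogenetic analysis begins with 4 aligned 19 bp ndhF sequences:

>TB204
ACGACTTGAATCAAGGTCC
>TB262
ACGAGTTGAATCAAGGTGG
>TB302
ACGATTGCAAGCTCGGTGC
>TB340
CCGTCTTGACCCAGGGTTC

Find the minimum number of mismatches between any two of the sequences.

Pairwise Hamming distances:
  TB204 vs TB262: 3
  TB204 vs TB302: 7
  TB204 vs TB340: 6
  TB262 vs TB302: 7
  TB262 vs TB340: 8
  TB302 vs TB340: 10
The smallest is 3, between TB204 and TB262.

3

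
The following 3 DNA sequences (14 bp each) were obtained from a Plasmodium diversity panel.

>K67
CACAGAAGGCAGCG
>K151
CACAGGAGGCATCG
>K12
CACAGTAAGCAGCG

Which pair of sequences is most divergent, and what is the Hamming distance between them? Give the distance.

Pairwise Hamming distances:
  K67 vs K151: 2
  K67 vs K12: 2
  K151 vs K12: 3
The largest is 3, between K151 and K12.

3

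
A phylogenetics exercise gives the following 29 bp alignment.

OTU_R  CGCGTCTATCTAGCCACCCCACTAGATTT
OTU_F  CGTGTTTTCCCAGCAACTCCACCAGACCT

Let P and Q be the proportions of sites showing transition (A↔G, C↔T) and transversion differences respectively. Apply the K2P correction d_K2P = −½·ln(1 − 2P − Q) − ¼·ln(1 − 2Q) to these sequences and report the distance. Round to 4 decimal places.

0.5218

Mismatches occur at site 3 (C/T, transition), site 6 (C/T, transition), site 8 (A/T, transversion), site 9 (T/C, transition), site 11 (T/C, transition), site 15 (C/A, transversion), site 18 (C/T, transition), site 23 (T/C, transition), site 27 (T/C, transition), site 28 (T/C, transition).
Of the 10 differences, 8 transitions and 2 transversions over 29 sites: P = 8/29 = 0.275862, Q = 2/29 = 0.068966.
d = −0.5·ln(0.379310) − 0.25·ln(0.862068) = −0.5·(-0.969401) − 0.25·(-0.148421) = 0.5218.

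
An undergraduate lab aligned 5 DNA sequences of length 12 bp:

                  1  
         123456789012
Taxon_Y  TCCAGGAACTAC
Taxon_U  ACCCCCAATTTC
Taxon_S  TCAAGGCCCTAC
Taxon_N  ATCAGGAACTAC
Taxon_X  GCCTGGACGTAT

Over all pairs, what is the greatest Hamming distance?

9

Pairwise Hamming distances:
  Taxon_Y vs Taxon_U: 6
  Taxon_Y vs Taxon_S: 3
  Taxon_Y vs Taxon_N: 2
  Taxon_Y vs Taxon_X: 5
  Taxon_U vs Taxon_S: 9
  Taxon_U vs Taxon_N: 6
  Taxon_U vs Taxon_X: 8
  Taxon_S vs Taxon_N: 5
  Taxon_S vs Taxon_X: 6
  Taxon_N vs Taxon_X: 6
The largest is 9, between Taxon_U and Taxon_S.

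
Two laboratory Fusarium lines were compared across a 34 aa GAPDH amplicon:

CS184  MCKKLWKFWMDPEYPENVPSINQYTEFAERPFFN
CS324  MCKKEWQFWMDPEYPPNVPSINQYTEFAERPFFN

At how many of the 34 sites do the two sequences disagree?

Differing sites — 5:L/E; 7:K/Q; 16:E/P.
That gives 3 mismatches out of 34 aligned sites, so the Hamming distance is 3.

3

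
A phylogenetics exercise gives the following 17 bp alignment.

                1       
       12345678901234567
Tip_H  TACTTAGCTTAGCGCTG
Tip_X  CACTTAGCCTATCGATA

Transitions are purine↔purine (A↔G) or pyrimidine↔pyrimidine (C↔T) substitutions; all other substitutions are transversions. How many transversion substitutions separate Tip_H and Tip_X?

2

Mismatches occur at site 1 (T→C, transition), site 9 (T→C, transition), site 12 (G→T, transversion), site 15 (C→A, transversion), site 17 (G→A, transition).
Of the 5 differences, 3 transitions and 2 transversions, so the answer is 2.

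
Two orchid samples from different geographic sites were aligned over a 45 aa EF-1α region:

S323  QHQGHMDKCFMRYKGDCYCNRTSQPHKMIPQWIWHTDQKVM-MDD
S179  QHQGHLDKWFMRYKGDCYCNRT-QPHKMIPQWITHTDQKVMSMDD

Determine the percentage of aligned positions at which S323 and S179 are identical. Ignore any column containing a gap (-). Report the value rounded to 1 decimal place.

Excluding the 2 gap columns leaves 43 comparable sites.
Mismatches occur at site 6 (M/L), site 9 (C/W), site 34 (W/T).
40 of the 43 comparable sites match, so the percent identity is 40/43 × 100 = 93.0%.

93.0%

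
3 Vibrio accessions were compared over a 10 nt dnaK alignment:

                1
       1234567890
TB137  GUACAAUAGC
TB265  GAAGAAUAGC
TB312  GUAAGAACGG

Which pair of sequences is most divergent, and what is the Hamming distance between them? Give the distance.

Pairwise Hamming distances:
  TB137 vs TB265: 2
  TB137 vs TB312: 5
  TB265 vs TB312: 6
The largest is 6, between TB265 and TB312.

6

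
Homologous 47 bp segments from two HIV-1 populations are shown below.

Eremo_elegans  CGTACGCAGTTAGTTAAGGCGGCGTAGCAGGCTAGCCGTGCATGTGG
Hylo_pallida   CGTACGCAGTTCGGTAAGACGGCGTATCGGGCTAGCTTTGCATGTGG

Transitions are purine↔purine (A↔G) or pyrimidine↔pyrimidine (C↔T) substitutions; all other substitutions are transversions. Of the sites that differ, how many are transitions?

The sequences differ at positions 12 (A/C, transversion), 14 (T/G, transversion), 19 (G/A, transition), 27 (G/T, transversion), 29 (A/G, transition), 37 (C/T, transition), 38 (G/T, transversion).
Of the 7 differences, 3 transitions and 4 transversions, so the answer is 3.

3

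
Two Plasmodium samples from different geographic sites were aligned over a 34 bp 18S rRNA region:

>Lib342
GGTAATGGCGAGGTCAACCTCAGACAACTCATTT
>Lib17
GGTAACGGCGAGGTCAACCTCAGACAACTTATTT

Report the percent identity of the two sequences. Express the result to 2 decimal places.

Mismatches occur at site 6 (T→C), site 30 (C→T).
32 of the 34 sites match, so the percent identity is 32/34 × 100 = 94.12%.

94.12%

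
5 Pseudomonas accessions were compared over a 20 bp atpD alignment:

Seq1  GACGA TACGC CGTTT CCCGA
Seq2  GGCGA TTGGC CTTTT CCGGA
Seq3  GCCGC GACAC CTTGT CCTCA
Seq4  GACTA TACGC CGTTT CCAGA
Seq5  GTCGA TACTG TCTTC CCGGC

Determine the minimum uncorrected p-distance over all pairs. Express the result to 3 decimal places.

0.100

Pairwise Hamming distances:
  Seq1 vs Seq2: 5
  Seq1 vs Seq3: 8
  Seq1 vs Seq4: 2
  Seq1 vs Seq5: 8
  Seq2 vs Seq3: 9
  Seq2 vs Seq4: 6
  Seq2 vs Seq5: 9
  Seq3 vs Seq4: 9
  Seq3 vs Seq5: 12
  Seq4 vs Seq5: 9
The smallest is 2 mismatches, between Seq1 and Seq4; p = 2/20 = 0.100.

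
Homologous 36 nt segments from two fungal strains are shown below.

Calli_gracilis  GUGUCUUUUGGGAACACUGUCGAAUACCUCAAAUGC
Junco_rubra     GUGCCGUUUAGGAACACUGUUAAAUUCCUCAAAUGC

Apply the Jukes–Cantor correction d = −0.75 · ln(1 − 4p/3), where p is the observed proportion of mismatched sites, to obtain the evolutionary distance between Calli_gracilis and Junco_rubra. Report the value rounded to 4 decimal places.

Differing sites — 4:U/C; 6:U/G; 10:G/A; 21:C/U; 22:G/A; 26:A/U.
p = 6/36 = 0.166667.
d = −0.75 · ln(1 − (4/3)·0.166667) = −0.75 · ln(0.777777) = −0.75 · (-0.251315) = 0.1885.

0.1885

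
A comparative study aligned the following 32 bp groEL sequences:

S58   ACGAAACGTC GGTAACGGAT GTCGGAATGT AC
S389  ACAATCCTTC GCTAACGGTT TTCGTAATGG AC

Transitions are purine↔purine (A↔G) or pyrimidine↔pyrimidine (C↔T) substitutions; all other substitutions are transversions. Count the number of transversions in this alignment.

Differing sites — 3:G/A (Ti); 5:A/T (Tv); 6:A/C (Tv); 8:G/T (Tv); 12:G/C (Tv); 19:A/T (Tv); 21:G/T (Tv); 25:G/T (Tv); 30:T/G (Tv).
Of the 9 differences, 1 transition and 8 transversions, so the answer is 8.

8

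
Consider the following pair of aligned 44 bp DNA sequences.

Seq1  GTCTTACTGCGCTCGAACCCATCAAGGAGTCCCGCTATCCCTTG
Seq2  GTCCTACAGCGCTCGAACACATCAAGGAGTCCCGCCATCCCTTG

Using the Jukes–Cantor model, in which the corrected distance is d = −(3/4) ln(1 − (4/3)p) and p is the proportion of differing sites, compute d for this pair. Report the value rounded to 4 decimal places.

The sequences differ at positions 4 (T/C), 8 (T/A), 19 (C/A), 36 (T/C).
p = 4/44 = 0.090909.
d = −0.75 · ln(1 − (4/3)·0.090909) = −0.75 · ln(0.878788) = −0.75 · (-0.129212) = 0.0969.

0.0969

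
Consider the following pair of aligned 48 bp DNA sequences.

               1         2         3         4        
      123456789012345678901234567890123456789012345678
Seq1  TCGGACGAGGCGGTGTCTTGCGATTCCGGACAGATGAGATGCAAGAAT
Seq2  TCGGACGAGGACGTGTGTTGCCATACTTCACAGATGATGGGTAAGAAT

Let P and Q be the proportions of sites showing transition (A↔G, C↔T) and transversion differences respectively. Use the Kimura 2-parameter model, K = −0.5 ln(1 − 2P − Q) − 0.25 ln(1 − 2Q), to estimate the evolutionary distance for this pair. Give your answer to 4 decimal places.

0.3048

The sequences differ at positions 11 (C/A, transversion), 12 (G/C, transversion), 17 (C/G, transversion), 22 (G/C, transversion), 25 (T/A, transversion), 27 (C/T, transition), 28 (G/T, transversion), 29 (G/C, transversion), 38 (G/T, transversion), 39 (A/G, transition), 40 (T/G, transversion), 42 (C/T, transition).
Of the 12 differences, 3 transitions and 9 transversions over 48 sites: P = 3/48 = 0.062500, Q = 9/48 = 0.187500.
d = −0.5·ln(0.687500) − 0.25·ln(0.625000) = −0.5·(-0.374693) − 0.25·(-0.470004) = 0.3048.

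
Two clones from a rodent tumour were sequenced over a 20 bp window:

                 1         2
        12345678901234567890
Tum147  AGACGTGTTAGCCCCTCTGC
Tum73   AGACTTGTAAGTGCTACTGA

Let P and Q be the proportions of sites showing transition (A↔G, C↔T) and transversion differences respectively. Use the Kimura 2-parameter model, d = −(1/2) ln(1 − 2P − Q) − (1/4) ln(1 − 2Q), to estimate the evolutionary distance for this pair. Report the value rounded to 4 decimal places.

The sequences differ at positions 5 (G/T, transversion), 9 (T/A, transversion), 12 (C/T, transition), 13 (C/G, transversion), 15 (C/T, transition), 16 (T/A, transversion), 20 (C/A, transversion).
Of the 7 differences, 2 transitions and 5 transversions over 20 sites: P = 2/20 = 0.100000, Q = 5/20 = 0.250000.
d = −0.5·ln(0.550000) − 0.25·ln(0.500000) = −0.5·(-0.597837) − 0.25·(-0.693147) = 0.4722.

0.4722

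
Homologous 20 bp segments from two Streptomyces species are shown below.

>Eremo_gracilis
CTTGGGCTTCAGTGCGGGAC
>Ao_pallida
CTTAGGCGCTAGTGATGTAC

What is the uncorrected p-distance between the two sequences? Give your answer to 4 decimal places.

Mismatches occur at site 4 (G→A), site 8 (T→G), site 9 (T→C), site 10 (C→T), site 15 (C→A), site 16 (G→T), site 18 (G→T).
There are 7 differences over 20 sites, so p = 7/20 = 0.3500.

0.3500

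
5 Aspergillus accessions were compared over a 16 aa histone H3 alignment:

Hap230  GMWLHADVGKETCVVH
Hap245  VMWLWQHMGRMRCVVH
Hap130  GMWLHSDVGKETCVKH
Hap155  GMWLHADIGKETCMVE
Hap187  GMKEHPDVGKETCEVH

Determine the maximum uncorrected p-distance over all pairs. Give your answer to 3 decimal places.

Pairwise Hamming distances:
  Hap230 vs Hap245: 8
  Hap230 vs Hap130: 2
  Hap230 vs Hap155: 3
  Hap230 vs Hap187: 4
  Hap245 vs Hap130: 9
  Hap245 vs Hap155: 10
  Hap245 vs Hap187: 11
  Hap130 vs Hap155: 5
  Hap130 vs Hap187: 5
  Hap155 vs Hap187: 6
The largest is 11 mismatches, between Hap245 and Hap187; p = 11/16 = 0.688.

0.688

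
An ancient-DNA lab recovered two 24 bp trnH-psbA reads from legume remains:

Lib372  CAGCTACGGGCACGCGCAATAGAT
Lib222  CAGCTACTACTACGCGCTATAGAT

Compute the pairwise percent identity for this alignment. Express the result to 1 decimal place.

79.2%

Differing sites — 8:G/T; 9:G/A; 10:G/C; 11:C/T; 18:A/T.
19 of the 24 sites match, so the percent identity is 19/24 × 100 = 79.2%.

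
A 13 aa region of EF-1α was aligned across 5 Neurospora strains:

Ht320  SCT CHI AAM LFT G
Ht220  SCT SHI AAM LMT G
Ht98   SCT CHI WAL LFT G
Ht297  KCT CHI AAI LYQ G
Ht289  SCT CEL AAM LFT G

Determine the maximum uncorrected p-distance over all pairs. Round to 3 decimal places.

0.462

Pairwise Hamming distances:
  Ht320 vs Ht220: 2
  Ht320 vs Ht98: 2
  Ht320 vs Ht297: 4
  Ht320 vs Ht289: 2
  Ht220 vs Ht98: 4
  Ht220 vs Ht297: 5
  Ht220 vs Ht289: 4
  Ht98 vs Ht297: 5
  Ht98 vs Ht289: 4
  Ht297 vs Ht289: 6
The largest is 6 mismatches, between Ht297 and Ht289; p = 6/13 = 0.462.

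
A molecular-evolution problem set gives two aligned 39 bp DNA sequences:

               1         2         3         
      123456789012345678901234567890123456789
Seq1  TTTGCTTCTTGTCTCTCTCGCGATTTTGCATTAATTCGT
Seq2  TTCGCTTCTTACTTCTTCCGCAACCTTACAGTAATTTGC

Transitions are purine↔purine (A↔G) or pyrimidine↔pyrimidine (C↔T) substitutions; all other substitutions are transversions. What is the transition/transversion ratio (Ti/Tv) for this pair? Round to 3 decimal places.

12.000

The sequences differ at positions 3 (T/C, transition), 11 (G/A, transition), 12 (T/C, transition), 13 (C/T, transition), 17 (C/T, transition), 18 (T/C, transition), 22 (G/A, transition), 24 (T/C, transition), 25 (T/C, transition), 28 (G/A, transition), 31 (T/G, transversion), 37 (C/T, transition), 39 (T/C, transition).
Of the 13 differences, 12 transitions and 1 transversion, so Ti/Tv = 12/1 = 12.000.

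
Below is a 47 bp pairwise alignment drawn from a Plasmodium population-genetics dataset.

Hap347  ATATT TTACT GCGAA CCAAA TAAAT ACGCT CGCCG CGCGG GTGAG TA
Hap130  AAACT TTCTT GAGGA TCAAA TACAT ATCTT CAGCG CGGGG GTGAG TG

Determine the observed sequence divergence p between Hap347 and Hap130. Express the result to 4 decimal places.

The sequences differ at positions 2 (T/A), 4 (T/C), 8 (A/C), 9 (C/T), 12 (C/A), 14 (A/G), 16 (C/T), 23 (A/C), 27 (C/T), 28 (G/C), 29 (C/T), 32 (G/A), 33 (C/G), 38 (C/G), 47 (A/G).
There are 15 differences over 47 sites, so p = 15/47 = 0.3191.

0.3191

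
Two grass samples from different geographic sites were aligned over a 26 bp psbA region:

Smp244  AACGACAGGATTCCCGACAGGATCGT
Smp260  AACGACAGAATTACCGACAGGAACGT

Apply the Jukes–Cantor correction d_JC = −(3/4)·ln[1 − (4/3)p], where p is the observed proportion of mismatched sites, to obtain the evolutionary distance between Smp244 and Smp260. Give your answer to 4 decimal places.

Differing sites — 9:G/A; 13:C/A; 23:T/A.
p = 3/26 = 0.115385.
d = −0.75 · ln(1 − (4/3)·0.115385) = −0.75 · ln(0.846153) = −0.75 · (-0.167055) = 0.1253.

0.1253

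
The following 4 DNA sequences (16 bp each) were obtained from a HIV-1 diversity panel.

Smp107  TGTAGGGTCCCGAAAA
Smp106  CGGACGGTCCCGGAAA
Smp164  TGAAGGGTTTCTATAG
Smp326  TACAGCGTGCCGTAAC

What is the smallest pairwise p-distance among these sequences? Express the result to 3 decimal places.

Pairwise Hamming distances:
  Smp107 vs Smp106: 4
  Smp107 vs Smp164: 6
  Smp107 vs Smp326: 6
  Smp106 vs Smp164: 9
  Smp106 vs Smp326: 8
  Smp164 vs Smp326: 9
The smallest is 4 mismatches, between Smp107 and Smp106; p = 4/16 = 0.250.

0.250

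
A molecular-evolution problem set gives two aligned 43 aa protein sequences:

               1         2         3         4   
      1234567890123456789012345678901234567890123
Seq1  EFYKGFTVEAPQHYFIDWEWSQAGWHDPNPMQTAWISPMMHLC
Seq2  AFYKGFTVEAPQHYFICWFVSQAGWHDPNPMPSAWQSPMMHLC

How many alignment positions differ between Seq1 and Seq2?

7

Differing sites — 1:E/A; 17:D/C; 19:E/F; 20:W/V; 32:Q/P; 33:T/S; 36:I/Q.
That gives 7 mismatches out of 43 aligned sites, so the Hamming distance is 7.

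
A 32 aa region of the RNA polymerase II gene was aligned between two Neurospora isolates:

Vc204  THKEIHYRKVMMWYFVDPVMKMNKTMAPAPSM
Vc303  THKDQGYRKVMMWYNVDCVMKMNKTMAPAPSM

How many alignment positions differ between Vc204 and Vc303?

Mismatches occur at site 4 (E→D), site 5 (I→Q), site 6 (H→G), site 15 (F→N), site 18 (P→C).
That gives 5 mismatches out of 32 aligned sites, so the Hamming distance is 5.

5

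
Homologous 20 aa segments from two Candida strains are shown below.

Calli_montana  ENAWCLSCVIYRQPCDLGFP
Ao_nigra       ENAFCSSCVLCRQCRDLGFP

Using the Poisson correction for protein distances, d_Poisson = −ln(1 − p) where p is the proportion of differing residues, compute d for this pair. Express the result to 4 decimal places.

0.3567

Mismatches occur at site 4 (W/F), site 6 (L/S), site 10 (I/L), site 11 (Y/C), site 14 (P/C), site 15 (C/R).
p = 6/20 = 0.300000.
d = −ln(1 − 0.300000) = −ln(0.700000) = 0.3567.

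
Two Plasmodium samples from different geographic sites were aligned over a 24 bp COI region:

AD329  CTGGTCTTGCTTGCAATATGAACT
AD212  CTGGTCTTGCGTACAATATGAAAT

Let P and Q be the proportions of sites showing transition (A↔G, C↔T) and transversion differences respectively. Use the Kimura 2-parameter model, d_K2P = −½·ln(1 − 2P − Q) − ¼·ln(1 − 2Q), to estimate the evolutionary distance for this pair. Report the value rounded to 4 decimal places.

0.1367

Differing sites — 11:T/G (Tv); 13:G/A (Ti); 23:C/A (Tv).
Of the 3 differences, 1 transition and 2 transversions over 24 sites: P = 1/24 = 0.041667, Q = 2/24 = 0.083333.
d = −0.5·ln(0.833333) − 0.25·ln(0.833334) = −0.5·(-0.182322) − 0.25·(-0.182321) = 0.1367.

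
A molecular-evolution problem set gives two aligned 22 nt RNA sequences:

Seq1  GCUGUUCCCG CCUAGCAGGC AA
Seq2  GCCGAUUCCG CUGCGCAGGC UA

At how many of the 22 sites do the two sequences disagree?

Differing sites — 3:U/C; 5:U/A; 7:C/U; 12:C/U; 13:U/G; 14:A/C; 21:A/U.
That gives 7 mismatches out of 22 aligned sites, so the Hamming distance is 7.

7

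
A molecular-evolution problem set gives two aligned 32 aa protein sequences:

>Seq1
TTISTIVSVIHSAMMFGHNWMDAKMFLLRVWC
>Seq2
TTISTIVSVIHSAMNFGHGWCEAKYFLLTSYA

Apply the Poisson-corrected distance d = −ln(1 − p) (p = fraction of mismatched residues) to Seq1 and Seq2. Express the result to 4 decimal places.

0.3302

Differing sites — 15:M/N; 19:N/G; 21:M/C; 22:D/E; 25:M/Y; 29:R/T; 30:V/S; 31:W/Y; 32:C/A.
p = 9/32 = 0.281250.
d = −ln(1 − 0.281250) = −ln(0.718750) = 0.3302.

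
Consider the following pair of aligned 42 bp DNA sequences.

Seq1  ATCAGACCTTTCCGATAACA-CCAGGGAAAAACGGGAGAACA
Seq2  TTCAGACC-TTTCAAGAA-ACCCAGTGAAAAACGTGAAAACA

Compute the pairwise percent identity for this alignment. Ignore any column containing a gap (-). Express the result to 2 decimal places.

82.05%

Excluding the 3 gap columns leaves 39 comparable sites.
Differing sites — 1:A/T; 12:C/T; 14:G/A; 16:T/G; 26:G/T; 35:G/T; 38:G/A.
32 of the 39 comparable sites match, so the percent identity is 32/39 × 100 = 82.05%.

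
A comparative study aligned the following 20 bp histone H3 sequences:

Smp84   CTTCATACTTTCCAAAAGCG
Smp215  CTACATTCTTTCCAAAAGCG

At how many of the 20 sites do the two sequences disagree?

2

The sequences differ at positions 3 (T/A), 7 (A/T).
That gives 2 mismatches out of 20 aligned sites, so the Hamming distance is 2.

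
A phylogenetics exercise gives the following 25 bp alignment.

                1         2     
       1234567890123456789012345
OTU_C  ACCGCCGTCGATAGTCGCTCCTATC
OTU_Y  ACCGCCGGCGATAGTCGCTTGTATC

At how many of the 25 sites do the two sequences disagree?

3

Differing sites — 8:T/G; 20:C/T; 21:C/G.
That gives 3 mismatches out of 25 aligned sites, so the Hamming distance is 3.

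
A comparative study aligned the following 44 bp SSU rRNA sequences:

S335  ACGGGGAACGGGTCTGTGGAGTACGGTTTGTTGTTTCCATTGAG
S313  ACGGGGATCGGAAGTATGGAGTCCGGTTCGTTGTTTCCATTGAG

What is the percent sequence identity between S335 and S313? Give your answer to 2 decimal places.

Mismatches occur at site 8 (A/T), site 12 (G/A), site 13 (T/A), site 14 (C/G), site 16 (G/A), site 23 (A/C), site 29 (T/C).
37 of the 44 sites match, so the percent identity is 37/44 × 100 = 84.09%.

84.09%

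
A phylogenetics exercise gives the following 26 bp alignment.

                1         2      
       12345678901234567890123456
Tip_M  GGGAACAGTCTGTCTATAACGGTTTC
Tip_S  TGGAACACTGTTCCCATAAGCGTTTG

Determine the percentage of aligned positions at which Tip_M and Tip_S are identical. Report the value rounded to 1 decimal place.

Mismatches occur at site 1 (G→T), site 8 (G→C), site 10 (C→G), site 12 (G→T), site 13 (T→C), site 15 (T→C), site 20 (C→G), site 21 (G→C), site 26 (C→G).
17 of the 26 sites match, so the percent identity is 17/26 × 100 = 65.4%.

65.4%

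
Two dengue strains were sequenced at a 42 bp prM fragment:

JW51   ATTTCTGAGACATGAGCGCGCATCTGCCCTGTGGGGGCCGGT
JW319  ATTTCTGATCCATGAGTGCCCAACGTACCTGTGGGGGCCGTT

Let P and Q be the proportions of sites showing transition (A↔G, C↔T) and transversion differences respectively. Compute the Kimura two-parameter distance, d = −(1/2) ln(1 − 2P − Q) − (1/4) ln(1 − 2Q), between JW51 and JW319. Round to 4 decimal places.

0.2559

The sequences differ at positions 9 (G/T, transversion), 10 (A/C, transversion), 17 (C/T, transition), 20 (G/C, transversion), 23 (T/A, transversion), 25 (T/G, transversion), 26 (G/T, transversion), 27 (C/A, transversion), 41 (G/T, transversion).
Of the 9 differences, 1 transition and 8 transversions over 42 sites: P = 1/42 = 0.023810, Q = 8/42 = 0.190476.
d = −0.5·ln(0.761904) − 0.25·ln(0.619048) = −0.5·(-0.271935) − 0.25·(-0.479572) = 0.2559.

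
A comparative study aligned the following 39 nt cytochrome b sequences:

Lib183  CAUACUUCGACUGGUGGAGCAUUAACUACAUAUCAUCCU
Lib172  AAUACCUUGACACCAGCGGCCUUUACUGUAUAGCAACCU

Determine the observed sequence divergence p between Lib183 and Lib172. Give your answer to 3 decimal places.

0.385

The sequences differ at positions 1 (C/A), 6 (U/C), 8 (C/U), 12 (U/A), 13 (G/C), 14 (G/C), 15 (U/A), 17 (G/C), 18 (A/G), 21 (A/C), 24 (A/U), 28 (A/G), 29 (C/U), 33 (U/G), 36 (U/A).
There are 15 differences over 39 sites, so p = 15/39 = 0.385.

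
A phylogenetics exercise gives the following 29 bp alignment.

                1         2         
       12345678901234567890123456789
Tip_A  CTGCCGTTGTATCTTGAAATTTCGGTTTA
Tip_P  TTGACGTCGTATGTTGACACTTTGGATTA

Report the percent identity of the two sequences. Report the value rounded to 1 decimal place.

The sequences differ at positions 1 (C/T), 4 (C/A), 8 (T/C), 13 (C/G), 18 (A/C), 20 (T/C), 23 (C/T), 26 (T/A).
21 of the 29 sites match, so the percent identity is 21/29 × 100 = 72.4%.

72.4%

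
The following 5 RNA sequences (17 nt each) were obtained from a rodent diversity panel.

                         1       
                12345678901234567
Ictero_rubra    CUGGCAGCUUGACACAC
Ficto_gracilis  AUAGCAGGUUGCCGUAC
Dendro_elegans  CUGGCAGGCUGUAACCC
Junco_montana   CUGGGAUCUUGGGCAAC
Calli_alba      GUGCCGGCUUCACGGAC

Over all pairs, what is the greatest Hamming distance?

Pairwise Hamming distances:
  Ictero_rubra vs Ficto_gracilis: 6
  Ictero_rubra vs Dendro_elegans: 5
  Ictero_rubra vs Junco_montana: 6
  Ictero_rubra vs Calli_alba: 6
  Ficto_gracilis vs Dendro_elegans: 8
  Ficto_gracilis vs Junco_montana: 9
  Ficto_gracilis vs Calli_alba: 8
  Dendro_elegans vs Junco_montana: 9
  Dendro_elegans vs Calli_alba: 11
  Junco_montana vs Calli_alba: 10
The largest is 11, between Dendro_elegans and Calli_alba.

11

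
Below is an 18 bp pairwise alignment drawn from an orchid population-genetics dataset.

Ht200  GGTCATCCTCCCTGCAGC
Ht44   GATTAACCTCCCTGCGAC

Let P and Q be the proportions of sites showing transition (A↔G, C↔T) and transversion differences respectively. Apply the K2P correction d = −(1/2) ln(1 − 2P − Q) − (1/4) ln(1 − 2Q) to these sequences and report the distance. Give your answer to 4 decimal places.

The sequences differ at positions 2 (G/A, transition), 4 (C/T, transition), 6 (T/A, transversion), 16 (A/G, transition), 17 (G/A, transition).
Of the 5 differences, 4 transitions and 1 transversion over 18 sites: P = 4/18 = 0.222222, Q = 1/18 = 0.055556.
d = −0.5·ln(0.500000) − 0.25·ln(0.888888) = −0.5·(-0.693147) − 0.25·(-0.117784) = 0.3760.

0.3760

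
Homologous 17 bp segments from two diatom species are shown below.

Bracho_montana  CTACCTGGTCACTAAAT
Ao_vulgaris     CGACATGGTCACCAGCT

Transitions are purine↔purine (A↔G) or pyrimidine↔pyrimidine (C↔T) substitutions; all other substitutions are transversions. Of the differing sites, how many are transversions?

Mismatches occur at site 2 (T→G, transversion), site 5 (C→A, transversion), site 13 (T→C, transition), site 15 (A→G, transition), site 16 (A→C, transversion).
Of the 5 differences, 2 transitions and 3 transversions, so the answer is 3.

3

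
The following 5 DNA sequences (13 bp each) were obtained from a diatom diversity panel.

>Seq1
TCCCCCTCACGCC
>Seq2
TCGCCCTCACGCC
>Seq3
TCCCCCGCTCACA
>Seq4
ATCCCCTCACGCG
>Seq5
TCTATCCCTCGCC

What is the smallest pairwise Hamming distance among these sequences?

Pairwise Hamming distances:
  Seq1 vs Seq2: 1
  Seq1 vs Seq3: 4
  Seq1 vs Seq4: 3
  Seq1 vs Seq5: 5
  Seq2 vs Seq3: 5
  Seq2 vs Seq4: 4
  Seq2 vs Seq5: 5
  Seq3 vs Seq4: 6
  Seq3 vs Seq5: 6
  Seq4 vs Seq5: 8
The smallest is 1, between Seq1 and Seq2.

1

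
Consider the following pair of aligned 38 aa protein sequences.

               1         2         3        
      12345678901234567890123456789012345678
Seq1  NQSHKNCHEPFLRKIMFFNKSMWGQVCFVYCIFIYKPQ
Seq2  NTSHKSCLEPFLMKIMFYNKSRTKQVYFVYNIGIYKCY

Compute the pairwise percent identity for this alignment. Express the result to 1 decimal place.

65.8%

The sequences differ at positions 2 (Q/T), 6 (N/S), 8 (H/L), 13 (R/M), 18 (F/Y), 22 (M/R), 23 (W/T), 24 (G/K), 27 (C/Y), 31 (C/N), 33 (F/G), 37 (P/C), 38 (Q/Y).
25 of the 38 sites match, so the percent identity is 25/38 × 100 = 65.8%.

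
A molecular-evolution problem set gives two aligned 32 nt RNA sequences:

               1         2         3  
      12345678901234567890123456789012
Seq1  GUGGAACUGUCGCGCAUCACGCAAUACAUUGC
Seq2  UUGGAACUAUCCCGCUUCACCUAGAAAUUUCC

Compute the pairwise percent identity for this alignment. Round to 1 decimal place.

Differing sites — 1:G/U; 9:G/A; 12:G/C; 16:A/U; 21:G/C; 22:C/U; 24:A/G; 25:U/A; 27:C/A; 28:A/U; 31:G/C.
21 of the 32 sites match, so the percent identity is 21/32 × 100 = 65.6%.

65.6%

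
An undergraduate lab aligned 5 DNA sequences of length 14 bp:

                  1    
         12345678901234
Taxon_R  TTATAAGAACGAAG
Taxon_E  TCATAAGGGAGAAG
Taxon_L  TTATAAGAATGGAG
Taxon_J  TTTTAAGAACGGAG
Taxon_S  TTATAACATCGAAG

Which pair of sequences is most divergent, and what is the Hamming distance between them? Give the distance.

Pairwise Hamming distances:
  Taxon_R vs Taxon_E: 4
  Taxon_R vs Taxon_L: 2
  Taxon_R vs Taxon_J: 2
  Taxon_R vs Taxon_S: 2
  Taxon_E vs Taxon_L: 5
  Taxon_E vs Taxon_J: 6
  Taxon_E vs Taxon_S: 5
  Taxon_L vs Taxon_J: 2
  Taxon_L vs Taxon_S: 4
  Taxon_J vs Taxon_S: 4
The largest is 6, between Taxon_E and Taxon_J.

6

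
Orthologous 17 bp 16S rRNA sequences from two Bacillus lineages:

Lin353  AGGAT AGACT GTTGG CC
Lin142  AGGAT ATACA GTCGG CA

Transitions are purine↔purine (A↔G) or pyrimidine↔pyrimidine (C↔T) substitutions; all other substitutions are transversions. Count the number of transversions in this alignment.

The sequences differ at positions 7 (G/T, transversion), 10 (T/A, transversion), 13 (T/C, transition), 17 (C/A, transversion).
Of the 4 differences, 1 transition and 3 transversions, so the answer is 3.

3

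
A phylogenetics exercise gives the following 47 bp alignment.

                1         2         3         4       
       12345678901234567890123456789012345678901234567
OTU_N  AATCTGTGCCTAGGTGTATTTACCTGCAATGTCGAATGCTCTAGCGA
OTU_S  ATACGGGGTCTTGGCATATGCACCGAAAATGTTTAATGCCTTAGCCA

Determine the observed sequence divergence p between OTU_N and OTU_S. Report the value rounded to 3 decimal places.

Mismatches occur at site 2 (A→T), site 3 (T→A), site 5 (T→G), site 7 (T→G), site 9 (C→T), site 12 (A→T), site 15 (T→C), site 16 (G→A), site 20 (T→G), site 21 (T→C), site 25 (T→G), site 26 (G→A), site 27 (C→A), site 33 (C→T), site 34 (G→T), site 40 (T→C), site 41 (C→T), site 46 (G→C).
There are 18 differences over 47 sites, so p = 18/47 = 0.383.

0.383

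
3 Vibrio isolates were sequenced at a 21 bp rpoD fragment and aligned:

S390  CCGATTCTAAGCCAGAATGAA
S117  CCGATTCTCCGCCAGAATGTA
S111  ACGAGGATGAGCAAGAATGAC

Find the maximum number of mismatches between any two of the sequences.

Pairwise Hamming distances:
  S390 vs S117: 3
  S390 vs S111: 7
  S117 vs S111: 9
The largest is 9, between S117 and S111.

9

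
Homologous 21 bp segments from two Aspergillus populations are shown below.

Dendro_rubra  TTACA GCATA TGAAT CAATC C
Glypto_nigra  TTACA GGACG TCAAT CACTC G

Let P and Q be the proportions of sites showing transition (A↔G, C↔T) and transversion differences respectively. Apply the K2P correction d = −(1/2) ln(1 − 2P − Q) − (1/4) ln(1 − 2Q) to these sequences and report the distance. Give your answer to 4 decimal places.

The sequences differ at positions 7 (C/G, transversion), 9 (T/C, transition), 10 (A/G, transition), 12 (G/C, transversion), 18 (A/C, transversion), 21 (C/G, transversion).
Of the 6 differences, 2 transitions and 4 transversions over 21 sites: P = 2/21 = 0.095238, Q = 4/21 = 0.190476.
d = −0.5·ln(0.619048) − 0.25·ln(0.619048) = −0.5·(-0.479572) − 0.25·(-0.479572) = 0.3597.

0.3597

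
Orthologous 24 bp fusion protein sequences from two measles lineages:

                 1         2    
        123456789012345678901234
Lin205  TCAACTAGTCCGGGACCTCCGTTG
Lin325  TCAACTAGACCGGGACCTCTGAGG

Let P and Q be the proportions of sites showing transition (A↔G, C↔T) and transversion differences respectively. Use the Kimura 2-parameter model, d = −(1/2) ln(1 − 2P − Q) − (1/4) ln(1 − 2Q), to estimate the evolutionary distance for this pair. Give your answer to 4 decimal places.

0.1887

Mismatches occur at site 9 (T/A, transversion), site 20 (C/T, transition), site 22 (T/A, transversion), site 23 (T/G, transversion).
Of the 4 differences, 1 transition and 3 transversions over 24 sites: P = 1/24 = 0.041667, Q = 3/24 = 0.125000.
d = −0.5·ln(0.791666) − 0.25·ln(0.750000) = −0.5·(-0.233616) − 0.25·(-0.287682) = 0.1887.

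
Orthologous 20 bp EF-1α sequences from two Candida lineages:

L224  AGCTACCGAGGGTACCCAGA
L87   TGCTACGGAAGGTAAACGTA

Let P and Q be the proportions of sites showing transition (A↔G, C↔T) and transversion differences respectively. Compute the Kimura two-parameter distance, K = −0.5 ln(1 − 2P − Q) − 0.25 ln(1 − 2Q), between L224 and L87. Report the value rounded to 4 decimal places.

0.4722

The sequences differ at positions 1 (A/T, transversion), 7 (C/G, transversion), 10 (G/A, transition), 15 (C/A, transversion), 16 (C/A, transversion), 18 (A/G, transition), 19 (G/T, transversion).
Of the 7 differences, 2 transitions and 5 transversions over 20 sites: P = 2/20 = 0.100000, Q = 5/20 = 0.250000.
d = −0.5·ln(0.550000) − 0.25·ln(0.500000) = −0.5·(-0.597837) − 0.25·(-0.693147) = 0.4722.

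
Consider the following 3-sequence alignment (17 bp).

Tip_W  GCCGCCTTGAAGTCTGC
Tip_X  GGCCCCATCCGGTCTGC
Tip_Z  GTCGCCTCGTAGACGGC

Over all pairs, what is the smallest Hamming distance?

5

Pairwise Hamming distances:
  Tip_W vs Tip_X: 6
  Tip_W vs Tip_Z: 5
  Tip_X vs Tip_Z: 9
The smallest is 5, between Tip_W and Tip_Z.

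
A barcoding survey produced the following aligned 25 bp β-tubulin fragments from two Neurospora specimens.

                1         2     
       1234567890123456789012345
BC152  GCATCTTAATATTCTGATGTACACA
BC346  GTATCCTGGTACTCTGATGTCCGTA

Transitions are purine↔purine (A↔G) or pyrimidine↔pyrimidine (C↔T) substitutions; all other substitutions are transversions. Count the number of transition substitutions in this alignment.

7

The sequences differ at positions 2 (C/T, transition), 6 (T/C, transition), 8 (A/G, transition), 9 (A/G, transition), 12 (T/C, transition), 21 (A/C, transversion), 23 (A/G, transition), 24 (C/T, transition).
Of the 8 differences, 7 transitions and 1 transversion, so the answer is 7.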